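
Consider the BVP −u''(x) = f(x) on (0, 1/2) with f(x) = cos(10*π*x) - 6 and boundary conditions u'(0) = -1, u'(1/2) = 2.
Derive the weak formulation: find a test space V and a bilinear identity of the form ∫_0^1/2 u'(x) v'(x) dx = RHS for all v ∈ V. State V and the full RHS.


V = H^1(0, 1/2) (v unrestricted at boundary; u is determined up to an additive constant); weak form: ∫_0^1/2 u'v' dx = ∫_0^1/2 (cos(10*π*x) - 6) v dx + 2·v(1/2) + v(0) for all v ∈ V.

Multiply both sides by a test function v and integrate from 0 to 1/2:
  ∫_0^1/2 −u''(x) v(x) dx = ∫_0^1/2 f(x) v(x) dx.
Integrate the LHS by parts once:
  ∫_0^1/2 −u'' v dx = −[u'(x) v(x)]_0^1/2 + ∫_0^1/2 u'(x) v'(x) dx.
Thus ∫_0^1/2 u'(x) v'(x) dx = ∫_0^1/2 f(x) v(x) dx + [u'(x) v(x)]_0^1/2.
Choose V so that boundary terms are either known or forced to vanish.
u has inhomogeneous Neumann u'(0) = -1, u'(1/2) = 2. [u' v]_0^1/2 = (2)·v(1/2) − (-1)·v(0) = 2·v(1/2) + v(0). Take V = H^1(0, 1/2); boundary term becomes part of RHS.
Weak formulation: find u (satisfying any essential BC) such that ∫_0^1/2 u'(x) v'(x) dx = ∫_0^1/2 f v dx + 2·v(1/2) + v(0) for all v ∈ V (Neumann data are natural BCs: they enter the RHS as boundary terms).
Substituting f(x) = cos(10*π*x) - 6, the right-hand side is ∫_0^1/2 (cos(10*π*x) - 6) v dx + 2·v(1/2) + v(0).
Compatibility check (pure Neumann): taking v ≡ 1 ∈ V gives 0 = ∫_0^1/2 f dx + (2) − (-1), i.e. ∫_0^1/2 f dx must equal u'(0) − u'(1/2) = -3. Indeed ∫_0^1/2 (cos(10*π*x) - 6) dx = -3, so the data are compatible. The solution is then unique only up to an additive constant (fix it e.g. by requiring ∫_0^1/2 u dx = 0).


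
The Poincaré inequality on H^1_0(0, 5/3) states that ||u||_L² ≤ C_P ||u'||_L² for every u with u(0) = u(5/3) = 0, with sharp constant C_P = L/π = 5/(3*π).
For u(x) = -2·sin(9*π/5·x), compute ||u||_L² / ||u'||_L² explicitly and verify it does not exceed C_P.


||u||_L² / ||u'||_L² = 5/(9*π) < C_P = 5/(3*π).

u(x) = -2·sin(9*π/5·x), so u'(x) = -18*π*cos(9*π*x/5)/5.
Writing u(x) = A·sin(kπx/L) with A = -2 and k = 3, use ∫_0^L sin²(kπx/L) dx = L/2 and ∫_0^L cos²(kπx/L) dx = L/2.
u² = 4·sin²(9*π/5·x) and (u')² = 324*π^2/25·cos²(9*π/5·x), and each of sin², cos² integrates to L/2 = 5/6 over (0, 5/3).
∫_0^5/3 u² dx = 10/3, so ||u||_L² = sqrt(30)/3.
∫_0^5/3 (u')² dx = 54*π^2/5, so ||u'||_L² = 3*sqrt(30)*π/5.
Ratio ||u||_L² / ||u'||_L² = 5/(9*π).
Sharp Poincaré constant on H^1_0(0, 5/3) is C_P = L/π = 5/(3*π), achieved by sin(3*π/5·x).
This is the k = 3 harmonic; the ratio L/(kπ) is strictly less than C_P = L/π, consistent with the sharp inequality ||u||_L² ≤ C_P ||u'||_L².


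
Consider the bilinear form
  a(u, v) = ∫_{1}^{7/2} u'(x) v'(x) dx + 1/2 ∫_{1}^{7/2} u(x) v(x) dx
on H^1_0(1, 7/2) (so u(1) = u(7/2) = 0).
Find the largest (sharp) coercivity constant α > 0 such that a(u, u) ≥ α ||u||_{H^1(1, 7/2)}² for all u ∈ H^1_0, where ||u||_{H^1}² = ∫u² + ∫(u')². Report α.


α = (25 + 8*π^2)/(2*(25 + 4*π^2))

Coercivity of a(·,·) on H^1_0(1, 7/2) means a(u, u) ≥ α ||u||_{H^1}² for every u ∈ H^1_0.
The interval has length L = 5/2, and Poincaré/coercivity depend only on L. Here a(u, u) = ∫(u')² + (1/2)·∫u².
Here 0 < c = 1/2 < 1. The condition a(u,u) ≥ α||u||_{H^1}² reads (1−α)∫(u')² ≥ (α−c)∫u². Any admissible α is ≤ 1 (rapidly oscillating u have ∫u²/∫(u')² → 0), and α = 1 would force 0 ≥ (1−c)∫u², impossible since c < 1; so 1−α > 0. By the sharp Poincaré inequality on H^1_0 of an interval of length L, ∫(u')² ≥ (π/L)²∫u² with equality for the first sine mode sin(π(x−x₀)/L) (x₀ the left endpoint), so the inequality holds for all u iff (1−α)(π/L)² ≥ α − c, i.e. α ≤ ((π/L)² + c)/((π/L)² + 1) = (1 + c(L/π)²)/(1 + (L/π)²). With (π/L)² = 4*π^2/25 and c = 1/2, the largest admissible constant is α = ((π/L)² + c)/((π/L)² + 1).
Simplifying, α = (25 + 8*π^2)/(2*(25 + 4*π^2)).


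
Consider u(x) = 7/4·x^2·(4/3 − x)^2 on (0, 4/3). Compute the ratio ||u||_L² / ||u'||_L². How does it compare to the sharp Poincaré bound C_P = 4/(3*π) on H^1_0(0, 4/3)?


||u||_L² / ||u'||_L² = 2*sqrt(3)/9 < C_P = 4/(3*π).

u(x) = 7/4·x^2·(4/3 − x)^2, so u'(x) = 7*x*(3*x - 4)*(3*x - 2)/9.
u(x) = 7/4·x^2·(4/3 − x)^2 vanishes at x = 0 and x = 4/3, so u ∈ H^1_0(0, 4/3). Differentiate via the product rule and integrate the resulting polynomials term by term.
  ∫_0^4/3 u² dx = ∫_0^4/3 (49*x^8/16 - 49*x^7/3 + 98*x^6/3 - 784*x^5/27 + 784*x^4/81) dx. Term by term:
    ∫_0^4/3 49*x^8/16 dx = 802816/177147;  ∫_0^4/3 -49*x^7/3 dx = -401408/19683;  ∫_0^4/3 98*x^6/3 dx = 229376/6561;
    ∫_0^4/3 -784*x^5/27 dx = -1605632/59049;  ∫_0^4/3 784*x^4/81 dx = 802816/98415.
  Sum: 802816/177147 − 401408/19683 + 229376/6561 − 1605632/59049 + 802816/98415 = 57344/885735.
  ∫_0^4/3 (u')² dx = ∫_0^4/3 (49*x^6 - 196*x^5 + 2548*x^4/9 - 1568*x^3/9 + 3136*x^2/81) dx. Term by term:
    ∫_0^4/3 49*x^6 dx = 114688/2187;  ∫_0^4/3 -196*x^5 dx = -401408/2187;  ∫_0^4/3 2548*x^4/9 dx = 2609152/10935;
    ∫_0^4/3 -1568*x^3/9 dx = -100352/729;  ∫_0^4/3 3136*x^2/81 dx = 200704/6561.
  Sum: 114688/2187 − 401408/2187 + 2609152/10935 − 100352/729 + 200704/6561 = 14336/32805.
∫_0^4/3 u² dx = 57344/885735, so ||u||_L² = 64*sqrt(210)/3645.
∫_0^4/3 (u')² dx = 14336/32805, so ||u'||_L² = 32*sqrt(70)/405.
Ratio ||u||_L² / ||u'||_L² = 2*sqrt(3)/9.
Sharp Poincaré constant on H^1_0(0, 4/3) is C_P = L/π = 4/(3*π), achieved by sin(3*π/4·x).
A polynomial bump cannot attain the sharp Poincaré constant (only the first sine eigenfunction does), so the ratio is strictly less than C_P, consistent with ||u||_L² ≤ C_P ||u'||_L².


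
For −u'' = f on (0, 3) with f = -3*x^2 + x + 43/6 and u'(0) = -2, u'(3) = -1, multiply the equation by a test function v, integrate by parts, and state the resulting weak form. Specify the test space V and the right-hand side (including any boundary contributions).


V = H^1(0, 3) (v unrestricted at boundary; u is determined up to an additive constant); weak form: ∫_0^3 u'v' dx = ∫_0^3 (-3*x^2 + x + 43/6) v dx − v(3) + 2·v(0) for all v ∈ V.

Multiply both sides by a test function v and integrate from 0 to 3:
  ∫_0^3 −u''(x) v(x) dx = ∫_0^3 f(x) v(x) dx.
Integrate the LHS by parts once:
  ∫_0^3 −u'' v dx = −[u'(x) v(x)]_0^3 + ∫_0^3 u'(x) v'(x) dx.
Thus ∫_0^3 u'(x) v'(x) dx = ∫_0^3 f(x) v(x) dx + [u'(x) v(x)]_0^3.
Choose V so that boundary terms are either known or forced to vanish.
u has inhomogeneous Neumann u'(0) = -2, u'(3) = -1. [u' v]_0^3 = (-1)·v(3) − (-2)·v(0) = − v(3) + 2·v(0). Take V = H^1(0, 3); boundary term becomes part of RHS.
Weak formulation: find u (satisfying any essential BC) such that ∫_0^3 u'(x) v'(x) dx = ∫_0^3 f v dx − v(3) + 2·v(0) for all v ∈ V (Neumann data are natural BCs: they enter the RHS as boundary terms).
Substituting f(x) = -3*x^2 + x + 43/6, the right-hand side is ∫_0^3 (-3*x^2 + x + 43/6) v dx − v(3) + 2·v(0).
Compatibility check (pure Neumann): taking v ≡ 1 ∈ V gives 0 = ∫_0^3 f dx + (-1) − (-2), i.e. ∫_0^3 f dx must equal u'(0) − u'(3) = -1. Indeed ∫_0^3 (-3*x^2 + x + 43/6) dx = -1, so the data are compatible. The solution is then unique only up to an additive constant (fix it e.g. by requiring ∫_0^3 u dx = 0).


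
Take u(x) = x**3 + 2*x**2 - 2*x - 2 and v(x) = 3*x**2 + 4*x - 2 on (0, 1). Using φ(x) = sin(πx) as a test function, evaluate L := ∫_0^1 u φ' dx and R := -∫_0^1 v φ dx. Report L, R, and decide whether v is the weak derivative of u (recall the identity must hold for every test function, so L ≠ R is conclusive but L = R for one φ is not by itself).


LHS = -3/π + 12/π^3, RHS = -3/π + 12/π^3. Yes, v = u' weakly.

u(x) = x**3 + 2*x**2 - 2*x - 2, classical derivative u'(x) = 3*x**2 + 4*x - 2.
φ(x) = sin(πx), so φ'(x) = π*cos(π*x).
Note φ(0) = φ(1) = 0, so the boundary term u·φ vanishes.
LHS = ∫_0^1 u(x) φ'(x) dx = ∫_0^1 (π*x^3*cos(π*x) + 2*π*x^2*cos(π*x) - 2*π*x*cos(π*x) - 2*π*cos(π*x)) dx. Term by term:
  ∫_0^1 -2*π*cos(π*x) dx = 0;  ∫_0^1 π*x^3*cos(π*x) dx = -3/π + 12/π^3;  ∫_0^1 -2*π*x*cos(π*x) dx = 4/π;
  ∫_0^1 2*π*x^2*cos(π*x) dx = -4/π.
Sum: 0 + -3/π + 12/π^3 + 4/π − 4/π = -3/π + 12/π^3.
So LHS = -3/π + 12/π^3.
∫_0^1 v(x) φ(x) dx = ∫_0^1 (3*x^2*sin(π*x) + 4*x*sin(π*x) - 2*sin(π*x)) dx. Term by term:
  ∫_0^1 -2*sin(π*x) dx = -4/π;  ∫_0^1 3*x^2*sin(π*x) dx = -12/π^3 + 3/π;  ∫_0^1 4*x*sin(π*x) dx = 4/π.
Sum: -4/π + -12/π^3 + 3/π + 4/π = -12/π^3 + 3/π.
So RHS = -∫_0^1 v(x) φ(x) dx = -3/π + 12/π^3.
LHS = RHS, so the identity holds for this test φ.
Moreover u is smooth here and v(x) = u'(x) = 3*x**2 + 4*x - 2 pointwise, so the identity holds for every test function. Hence v is the weak derivative of u.


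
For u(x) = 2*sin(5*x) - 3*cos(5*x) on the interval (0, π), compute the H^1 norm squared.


||u||_{H^1(0,π)}^2 = 169*π

u'(x) = 15*sin(5*x) + 10*cos(5*x).
Expand u² and (u')² and integrate term by term on (0, π), using: for integers n ≥ 1, ∫_0^π sin²(nx) dx = ∫_0^π cos²(nx) dx = π/2; for n ≠ n', ∫_0^π sin(nx)sin(n'x) dx = ∫_0^π cos(nx)cos(n'x) dx = 0; and by product-to-sum, ∫_0^π sin(nx)cos(n'x) dx = ½∫_0^π [sin((n+n')x) + sin((n−n')x)] dx, which is 0 when n+n' is even and 2n/(n²−n'²) when n+n' is odd (it need not vanish on (0, π)).
  u² squared terms: (-3)²·∫cos(5x)² dx = 9·π/2 = 9*π/2;  (2)²·∫sin(5x)² dx = 4·π/2 = 2*π.
  u² cross terms: 2·(-3)·(2)·∫cos(5x)·sin(5x) dx = -12·(0) = 0.
  So ∫_0^π u² dx = 9*π/2 + 2*π + 0 = 13*π/2.
  (u')² squared terms: (10)²·∫cos(5x)² dx = 100·π/2 = 50*π;  (15)²·∫sin(5x)² dx = 225·π/2 = 225*π/2.
  (u')² cross terms: 2·(10)·(15)·∫cos(5x)·sin(5x) dx = 300·(0) = 0.
  So ∫_0^π (u')² dx = 50*π + 225*π/2 + 0 = 325*π/2.
||u||_{H^1}^2 = (13*π/2) + (325*π/2) = 169*π.


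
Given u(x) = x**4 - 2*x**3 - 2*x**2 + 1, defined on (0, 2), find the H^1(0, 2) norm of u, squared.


||u||_{H^1}^2 = 4334/63

The H^1 norm (squared) on an interval (0, L) is
  ||u||_{H^1}^2 = ∫_0^L u(x)^2 dx + ∫_0^L u'(x)^2 dx.
Compute u'(x) = 4*x**3 - 6*x**2 - 4*x.
Then u(x)^2 = x**8 - 4*x**7 + 8*x**5 + 6*x**4 - 4*x**3 - 4*x**2 + 1 and u'(x)^2 = 16*x**6 - 48*x**5 + 4*x**4 + 48*x**3 + 16*x**2.
Integrate each monomial from 0 to 2 using ∫_0^2 c·x^n dx = c·2^(n+1)/(n+1):
  ∫_0^2 u(x)^2 dx = ∫_0^2 (x^8 - 4*x^7 + 8*x^5 + 6*x^4 - 4*x^3 - 4*x^2 + 1) dx. Term by term:
    ∫_0^2 x^8 dx = 512/9;  ∫_0^2 -4*x^7 dx = -128;  ∫_0^2 8*x^5 dx = 256/3;
    ∫_0^2 6*x^4 dx = 192/5;  ∫_0^2 -4*x^3 dx = -16;  ∫_0^2 -4*x^2 dx = -32/3;
    ∫_0^2 1 dx = 2.
  Sum: 512/9 − 128 + 256/3 + 192/5 − 16 − 32/3 + 2 = 1258/45.
  ∫_0^2 u'(x)^2 dx = ∫_0^2 (16*x^6 - 48*x^5 + 4*x^4 + 48*x^3 + 16*x^2) dx. Term by term:
    ∫_0^2 16*x^6 dx = 2048/7;  ∫_0^2 -48*x^5 dx = -512;  ∫_0^2 4*x^4 dx = 128/5;
    ∫_0^2 48*x^3 dx = 192;  ∫_0^2 16*x^2 dx = 128/3.
  Sum: 2048/7 − 512 + 128/5 + 192 + 128/3 = 4288/105.
Adding: ||u||_{H^1}^2 = 1258/45 + 4288/105 = 4334/63.


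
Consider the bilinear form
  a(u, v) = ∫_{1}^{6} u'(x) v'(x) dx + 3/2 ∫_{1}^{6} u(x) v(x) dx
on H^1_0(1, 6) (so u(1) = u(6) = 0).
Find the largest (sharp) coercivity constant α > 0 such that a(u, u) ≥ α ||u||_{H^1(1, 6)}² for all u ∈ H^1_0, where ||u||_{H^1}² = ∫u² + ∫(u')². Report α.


α = 1

Coercivity of a(·,·) on H^1_0(1, 6) means a(u, u) ≥ α ||u||_{H^1}² for every u ∈ H^1_0.
The interval has length L = 5, and Poincaré/coercivity depend only on L. Here a(u, u) = ∫(u')² + (3/2)·∫u².
Here c = 3/2 ≥ 1, so a(u,u) = ∫(u')² + c∫u² ≥ ∫(u')² + ∫u² = ||u||_{H^1}², i.e. α = 1 works. No larger α is possible: a(u,u) ≥ α||u||_{H^1}² means (1−α)∫(u')² ≥ (α−c)∫u², and for the modes u_n = sin(nπ(x−x₀)/L) (x₀ the left endpoint) one has ∫u_n²/∫(u_n')² = (L/(nπ))² → 0, so a(u_n,u_n)/||u_n||_{H^1}² → 1. Hence the optimal constant is α = 1.
Therefore α = 1.


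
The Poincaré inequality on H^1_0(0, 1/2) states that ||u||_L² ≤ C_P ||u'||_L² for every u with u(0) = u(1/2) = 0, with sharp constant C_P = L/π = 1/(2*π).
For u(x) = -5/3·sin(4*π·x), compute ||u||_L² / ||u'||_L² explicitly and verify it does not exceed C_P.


||u||_L² / ||u'||_L² = 1/(4*π) < C_P = 1/(2*π).

u(x) = -5/3·sin(4*π·x), so u'(x) = -20*π*cos(4*π*x)/3.
Writing u(x) = A·sin(kπx/L) with A = -5/3 and k = 2, use ∫_0^L sin²(kπx/L) dx = L/2 and ∫_0^L cos²(kπx/L) dx = L/2.
u² = 25/9·sin²(4*π·x) and (u')² = 400*π^2/9·cos²(4*π·x), and each of sin², cos² integrates to L/2 = 1/4 over (0, 1/2).
∫_0^1/2 u² dx = 25/36, so ||u||_L² = 5/6.
∫_0^1/2 (u')² dx = 100*π^2/9, so ||u'||_L² = 10*π/3.
Ratio ||u||_L² / ||u'||_L² = 1/(4*π).
Sharp Poincaré constant on H^1_0(0, 1/2) is C_P = L/π = 1/(2*π), achieved by sin(2*π·x).
This is the k = 2 harmonic; the ratio L/(kπ) is strictly less than C_P = L/π, consistent with the sharp inequality ||u||_L² ≤ C_P ||u'||_L².


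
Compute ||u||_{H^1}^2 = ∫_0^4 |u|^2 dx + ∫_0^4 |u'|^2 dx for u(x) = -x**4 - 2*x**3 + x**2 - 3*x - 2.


||u||_{H^1}^2 = 46266044/315

The H^1 norm (squared) on an interval (0, L) is
  ||u||_{H^1}^2 = ∫_0^L u(x)^2 dx + ∫_0^L u'(x)^2 dx.
Compute u'(x) = -4*x**3 - 6*x**2 + 2*x - 3.
Then u(x)^2 = x**8 + 4*x**7 + 2*x**6 + 2*x**5 + 17*x**4 + 2*x**3 + 5*x**2 + 12*x + 4 and u'(x)^2 = 16*x**6 + 48*x**5 + 20*x**4 + 40*x**2 - 12*x + 9.
Integrate each monomial from 0 to 4 using ∫_0^4 c·x^n dx = c·4^(n+1)/(n+1):
  ∫_0^4 u(x)^2 dx = ∫_0^4 (x^8 + 4*x^7 + 2*x^6 + 2*x^5 + 17*x^4 + 2*x^3 + 5*x^2 + 12*x + 4) dx. Term by term:
    ∫_0^4 x^8 dx = 262144/9;  ∫_0^4 4*x^7 dx = 32768;  ∫_0^4 2*x^6 dx = 32768/7;
    ∫_0^4 2*x^5 dx = 4096/3;  ∫_0^4 17*x^4 dx = 17408/5;  ∫_0^4 2*x^3 dx = 128;
    ∫_0^4 5*x^2 dx = 320/3;  ∫_0^4 12*x dx = 96;  ∫_0^4 4 dx = 16.
  Sum: 262144/9 + 32768 + 32768/7 + 4096/3 + 17408/5 + 128 + 320/3 + 96 + 16 = 22607504/315.
  ∫_0^4 u'(x)^2 dx = ∫_0^4 (16*x^6 + 48*x^5 + 20*x^4 + 40*x^2 - 12*x + 9) dx. Term by term:
    ∫_0^4 16*x^6 dx = 262144/7;  ∫_0^4 48*x^5 dx = 32768;  ∫_0^4 20*x^4 dx = 4096;
    ∫_0^4 40*x^2 dx = 2560/3;  ∫_0^4 -12*x dx = -96;  ∫_0^4 9 dx = 36.
  Sum: 262144/7 + 32768 + 4096 + 2560/3 − 96 + 36 = 1577236/21.
Adding: ||u||_{H^1}^2 = 22607504/315 + 1577236/21 = 46266044/315.


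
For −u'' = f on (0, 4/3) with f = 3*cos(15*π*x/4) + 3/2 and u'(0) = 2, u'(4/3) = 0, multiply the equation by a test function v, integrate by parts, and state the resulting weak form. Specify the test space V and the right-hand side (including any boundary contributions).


V = H^1(0, 4/3) (v unrestricted at boundary; u is determined up to an additive constant); weak form: ∫_0^4/3 u'v' dx = ∫_0^4/3 (3*cos(15*π*x/4) + 3/2) v dx − 2·v(0) for all v ∈ V.

Multiply both sides by a test function v and integrate from 0 to 4/3:
  ∫_0^4/3 −u''(x) v(x) dx = ∫_0^4/3 f(x) v(x) dx.
Integrate the LHS by parts once:
  ∫_0^4/3 −u'' v dx = −[u'(x) v(x)]_0^4/3 + ∫_0^4/3 u'(x) v'(x) dx.
Thus ∫_0^4/3 u'(x) v'(x) dx = ∫_0^4/3 f(x) v(x) dx + [u'(x) v(x)]_0^4/3.
Choose V so that boundary terms are either known or forced to vanish.
u has inhomogeneous Neumann u'(0) = 2, u'(4/3) = 0. [u' v]_0^4/3 = (0)·v(4/3) − (2)·v(0) = − 2·v(0). Take V = H^1(0, 4/3); boundary term becomes part of RHS.
Weak formulation: find u (satisfying any essential BC) such that ∫_0^4/3 u'(x) v'(x) dx = ∫_0^4/3 f v dx − 2·v(0) for all v ∈ V (Neumann data are natural BCs: they enter the RHS as boundary terms).
Substituting f(x) = 3*cos(15*π*x/4) + 3/2, the right-hand side is ∫_0^4/3 (3*cos(15*π*x/4) + 3/2) v dx − 2·v(0).
Compatibility check (pure Neumann): taking v ≡ 1 ∈ V gives 0 = ∫_0^4/3 f dx + (0) − (2), i.e. ∫_0^4/3 f dx must equal u'(0) − u'(4/3) = 2. Indeed ∫_0^4/3 (3*cos(15*π*x/4) + 3/2) dx = 2, so the data are compatible. The solution is then unique only up to an additive constant (fix it e.g. by requiring ∫_0^4/3 u dx = 0).


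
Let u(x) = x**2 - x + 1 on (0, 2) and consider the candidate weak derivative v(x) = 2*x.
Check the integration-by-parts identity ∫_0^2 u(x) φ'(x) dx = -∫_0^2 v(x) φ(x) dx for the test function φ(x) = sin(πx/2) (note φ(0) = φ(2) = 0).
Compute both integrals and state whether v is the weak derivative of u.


LHS = -4/π, RHS = -8/π. No, v is not the weak derivative of u.

u(x) = x**2 - x + 1, classical derivative u'(x) = 2*x - 1.
φ(x) = sin(πx/2), so φ'(x) = π*cos(π*x/2)/2.
Note φ(0) = φ(2) = 0, so the boundary term u·φ vanishes.
LHS = ∫_0^2 u(x) φ'(x) dx = ∫_0^2 (π*x^2*cos(π*x/2)/2 - π*x*cos(π*x/2)/2 + π*cos(π*x/2)/2) dx. Term by term:
  ∫_0^2 π*cos(π*x/2)/2 dx = 0;  ∫_0^2 π*x^2*cos(π*x/2)/2 dx = -8/π;  ∫_0^2 -π*x*cos(π*x/2)/2 dx = 4/π.
Sum: 0 − 8/π + 4/π = -4/π.
So LHS = -4/π.
∫_0^2 v(x) φ(x) dx = ∫_0^2 (2*x*sin(π*x/2)) dx. Term by term:
  ∫_0^2 2*x*sin(π*x/2) dx = 8/π.
So RHS = -∫_0^2 v(x) φ(x) dx = -8/π.
LHS − RHS = 4/π ≠ 0, so the identity fails.
(For a valid weak derivative the identity must hold for EVERY test function, in particular this one. The failure shows v is NOT the weak derivative of u.)
Correct weak derivative would be u'(x) = 2*x - 1.


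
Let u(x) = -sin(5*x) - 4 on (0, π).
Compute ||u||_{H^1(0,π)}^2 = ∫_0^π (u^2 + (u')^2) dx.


||u||_{H^1(0,π)}^2 = 16/5 + 29*π

u'(x) = -5*cos(5*x).
Expand u² and (u')² and integrate term by term on (0, π), using: for integers n ≥ 1, ∫_0^π sin²(nx) dx = ∫_0^π cos²(nx) dx = π/2; for n ≠ n', ∫_0^π sin(nx)sin(n'x) dx = ∫_0^π cos(nx)cos(n'x) dx = 0; and by product-to-sum, ∫_0^π sin(nx)cos(n'x) dx = ½∫_0^π [sin((n+n')x) + sin((n−n')x)] dx, which is 0 when n+n' is even and 2n/(n²−n'²) when n+n' is odd (it need not vanish on (0, π)). For the constant mode: ∫_0^π 1 dx = π, ∫_0^π cos(nx) dx = 0, ∫_0^π sin(nx) dx = (1−(−1)^n)/n.
  u² squared terms: (-4)²·∫1 dx = 16·π = 16*π;  (-1)²·∫sin(5x)² dx = 1·π/2 = π/2.
  u² cross terms: 2·(-4)·(-1)·∫1·sin(5x) dx = 8·(2/5) = 16/5.
  So ∫_0^π u² dx = 16*π + π/2 + 16/5 = 16/5 + 33*π/2.
  (u')² squared terms: (-5)²·∫cos(5x)² dx = 25·π/2 = 25*π/2.
  So ∫_0^π (u')² dx = 25*π/2.
||u||_{H^1}^2 = (16/5 + 33*π/2) + (25*π/2) = 16/5 + 29*π.


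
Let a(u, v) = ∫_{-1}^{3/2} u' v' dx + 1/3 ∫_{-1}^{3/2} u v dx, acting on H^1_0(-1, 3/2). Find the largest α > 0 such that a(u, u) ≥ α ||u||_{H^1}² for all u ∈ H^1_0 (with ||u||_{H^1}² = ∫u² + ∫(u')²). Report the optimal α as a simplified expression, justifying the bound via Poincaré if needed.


α = (25 + 12*π^2)/(3*(25 + 4*π^2))

Coercivity of a(·,·) on H^1_0(-1, 3/2) means a(u, u) ≥ α ||u||_{H^1}² for every u ∈ H^1_0.
The interval has length L = 5/2, and Poincaré/coercivity depend only on L. Here a(u, u) = ∫(u')² + (1/3)·∫u².
Here 0 < c = 1/3 < 1. The condition a(u,u) ≥ α||u||_{H^1}² reads (1−α)∫(u')² ≥ (α−c)∫u². Any admissible α is ≤ 1 (rapidly oscillating u have ∫u²/∫(u')² → 0), and α = 1 would force 0 ≥ (1−c)∫u², impossible since c < 1; so 1−α > 0. By the sharp Poincaré inequality on H^1_0 of an interval of length L, ∫(u')² ≥ (π/L)²∫u² with equality for the first sine mode sin(π(x−x₀)/L) (x₀ the left endpoint), so the inequality holds for all u iff (1−α)(π/L)² ≥ α − c, i.e. α ≤ ((π/L)² + c)/((π/L)² + 1) = (1 + c(L/π)²)/(1 + (L/π)²). With (π/L)² = 4*π^2/25 and c = 1/3, the largest admissible constant is α = ((π/L)² + c)/((π/L)² + 1).
Simplifying, α = (25 + 12*π^2)/(3*(25 + 4*π^2)).


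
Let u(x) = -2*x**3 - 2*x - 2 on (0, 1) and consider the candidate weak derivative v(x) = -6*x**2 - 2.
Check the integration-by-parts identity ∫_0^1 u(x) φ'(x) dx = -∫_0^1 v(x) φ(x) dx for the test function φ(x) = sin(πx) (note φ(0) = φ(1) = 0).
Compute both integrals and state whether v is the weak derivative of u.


LHS = -24/π^3 + 10/π, RHS = -24/π^3 + 10/π. Yes, v = u' weakly.

u(x) = -2*x**3 - 2*x - 2, classical derivative u'(x) = -6*x**2 - 2.
φ(x) = sin(πx), so φ'(x) = π*cos(π*x).
Note φ(0) = φ(1) = 0, so the boundary term u·φ vanishes.
LHS = ∫_0^1 u(x) φ'(x) dx = ∫_0^1 (-2*π*x^3*cos(π*x) - 2*π*x*cos(π*x) - 2*π*cos(π*x)) dx. Term by term:
  ∫_0^1 -2*π*cos(π*x) dx = 0;  ∫_0^1 -2*π*x*cos(π*x) dx = 4/π;  ∫_0^1 -2*π*x^3*cos(π*x) dx = -24/π^3 + 6/π.
Sum: 0 + 4/π + -24/π^3 + 6/π = -24/π^3 + 10/π.
So LHS = -24/π^3 + 10/π.
∫_0^1 v(x) φ(x) dx = ∫_0^1 (-6*x^2*sin(π*x) - 2*sin(π*x)) dx. Term by term:
  ∫_0^1 -2*sin(π*x) dx = -4/π;  ∫_0^1 -6*x^2*sin(π*x) dx = -6/π + 24/π^3.
Sum: -4/π + -6/π + 24/π^3 = -10/π + 24/π^3.
So RHS = -∫_0^1 v(x) φ(x) dx = -24/π^3 + 10/π.
LHS = RHS, so the identity holds for this test φ.
Moreover u is smooth here and v(x) = u'(x) = -6*x**2 - 2 pointwise, so the identity holds for every test function. Hence v is the weak derivative of u.


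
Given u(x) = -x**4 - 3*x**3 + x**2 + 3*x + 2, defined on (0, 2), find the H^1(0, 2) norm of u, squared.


||u||_{H^1}^2 = 410254/315

The H^1 norm (squared) on an interval (0, L) is
  ||u||_{H^1}^2 = ∫_0^L u(x)^2 dx + ∫_0^L u'(x)^2 dx.
Compute u'(x) = -4*x**3 - 9*x**2 + 2*x + 3.
Then u(x)^2 = x**8 + 6*x**7 + 7*x**6 - 12*x**5 - 21*x**4 - 6*x**3 + 13*x**2 + 12*x + 4 and u'(x)^2 = 16*x**6 + 72*x**5 + 65*x**4 - 60*x**3 - 50*x**2 + 12*x + 9.
Integrate each monomial from 0 to 2 using ∫_0^2 c·x^n dx = c·2^(n+1)/(n+1):
  ∫_0^2 u(x)^2 dx = ∫_0^2 (x^8 + 6*x^7 + 7*x^6 - 12*x^5 - 21*x^4 - 6*x^3 + 13*x^2 + 12*x + 4) dx. Term by term:
    ∫_0^2 x^8 dx = 512/9;  ∫_0^2 6*x^7 dx = 192;  ∫_0^2 7*x^6 dx = 128;
    ∫_0^2 -12*x^5 dx = -128;  ∫_0^2 -21*x^4 dx = -672/5;  ∫_0^2 -6*x^3 dx = -24;
    ∫_0^2 13*x^2 dx = 104/3;  ∫_0^2 12*x dx = 24;  ∫_0^2 4 dx = 8.
  Sum: 512/9 + 192 + 128 − 128 − 672/5 − 24 + 104/3 + 24 + 8 = 7072/45.
  ∫_0^2 u'(x)^2 dx = ∫_0^2 (16*x^6 + 72*x^5 + 65*x^4 - 60*x^3 - 50*x^2 + 12*x + 9) dx. Term by term:
    ∫_0^2 16*x^6 dx = 2048/7;  ∫_0^2 72*x^5 dx = 768;  ∫_0^2 65*x^4 dx = 416;
    ∫_0^2 -60*x^3 dx = -240;  ∫_0^2 -50*x^2 dx = -400/3;  ∫_0^2 12*x dx = 24;
    ∫_0^2 9 dx = 18.
  Sum: 2048/7 + 768 + 416 − 240 − 400/3 + 24 + 18 = 24050/21.
Adding: ||u||_{H^1}^2 = 7072/45 + 24050/21 = 410254/315.


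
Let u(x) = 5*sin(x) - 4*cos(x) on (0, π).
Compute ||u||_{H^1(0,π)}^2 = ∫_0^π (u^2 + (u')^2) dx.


||u||_{H^1(0,π)}^2 = 41*π

u'(x) = 4*sin(x) + 5*cos(x).
Expand u² and (u')² and integrate term by term on (0, π), using: for integers n ≥ 1, ∫_0^π sin²(nx) dx = ∫_0^π cos²(nx) dx = π/2; for n ≠ n', ∫_0^π sin(nx)sin(n'x) dx = ∫_0^π cos(nx)cos(n'x) dx = 0; and by product-to-sum, ∫_0^π sin(nx)cos(n'x) dx = ½∫_0^π [sin((n+n')x) + sin((n−n')x)] dx, which is 0 when n+n' is even and 2n/(n²−n'²) when n+n' is odd (it need not vanish on (0, π)).
  u² squared terms: (-4)²·∫cos(x)² dx = 16·π/2 = 8*π;  (5)²·∫sin(x)² dx = 25·π/2 = 25*π/2.
  u² cross terms: 2·(-4)·(5)·∫cos(x)·sin(x) dx = -40·(0) = 0.
  So ∫_0^π u² dx = 8*π + 25*π/2 + 0 = 41*π/2.
  (u')² squared terms: (4)²·∫sin(x)² dx = 16·π/2 = 8*π;  (5)²·∫cos(x)² dx = 25·π/2 = 25*π/2.
  (u')² cross terms: 2·(4)·(5)·∫sin(x)·cos(x) dx = 40·(0) = 0.
  So ∫_0^π (u')² dx = 8*π + 25*π/2 + 0 = 41*π/2.
||u||_{H^1}^2 = (41*π/2) + (41*π/2) = 41*π.


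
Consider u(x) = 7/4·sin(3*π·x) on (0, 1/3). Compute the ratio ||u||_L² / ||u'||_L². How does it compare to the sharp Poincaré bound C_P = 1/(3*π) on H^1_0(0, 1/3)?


||u||_L² / ||u'||_L² = 1/(3*π) = C_P.

u(x) = 7/4·sin(3*π·x), so u'(x) = 21*π*cos(3*π*x)/4.
Writing u(x) = A·sin(kπx/L) with A = 7/4 and k = 1, use ∫_0^L sin²(kπx/L) dx = L/2 and ∫_0^L cos²(kπx/L) dx = L/2.
u² = 49/16·sin²(3*π·x) and (u')² = 441*π^2/16·cos²(3*π·x), and each of sin², cos² integrates to L/2 = 1/6 over (0, 1/3).
∫_0^1/3 u² dx = 49/96, so ||u||_L² = 7*sqrt(6)/24.
∫_0^1/3 (u')² dx = 147*π^2/32, so ||u'||_L² = 7*sqrt(6)*π/8.
Ratio ||u||_L² / ||u'||_L² = 1/(3*π).
Sharp Poincaré constant on H^1_0(0, 1/3) is C_P = L/π = 1/(3*π), achieved by sin(3*π·x).
This is the k = 1 eigenfunction (up to amplitude), so the ratio equals the sharp Poincaré constant exactly.


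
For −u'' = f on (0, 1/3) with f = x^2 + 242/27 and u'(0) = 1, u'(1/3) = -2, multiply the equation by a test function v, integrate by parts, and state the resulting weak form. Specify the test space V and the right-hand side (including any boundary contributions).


V = H^1(0, 1/3) (v unrestricted at boundary; u is determined up to an additive constant); weak form: ∫_0^1/3 u'v' dx = ∫_0^1/3 (x^2 + 242/27) v dx − 2·v(1/3) − v(0) for all v ∈ V.

Multiply both sides by a test function v and integrate from 0 to 1/3:
  ∫_0^1/3 −u''(x) v(x) dx = ∫_0^1/3 f(x) v(x) dx.
Integrate the LHS by parts once:
  ∫_0^1/3 −u'' v dx = −[u'(x) v(x)]_0^1/3 + ∫_0^1/3 u'(x) v'(x) dx.
Thus ∫_0^1/3 u'(x) v'(x) dx = ∫_0^1/3 f(x) v(x) dx + [u'(x) v(x)]_0^1/3.
Choose V so that boundary terms are either known or forced to vanish.
u has inhomogeneous Neumann u'(0) = 1, u'(1/3) = -2. [u' v]_0^1/3 = (-2)·v(1/3) − (1)·v(0) = − 2·v(1/3) − v(0). Take V = H^1(0, 1/3); boundary term becomes part of RHS.
Weak formulation: find u (satisfying any essential BC) such that ∫_0^1/3 u'(x) v'(x) dx = ∫_0^1/3 f v dx − 2·v(1/3) − v(0) for all v ∈ V (Neumann data are natural BCs: they enter the RHS as boundary terms).
Substituting f(x) = x^2 + 242/27, the right-hand side is ∫_0^1/3 (x^2 + 242/27) v dx − 2·v(1/3) − v(0).
Compatibility check (pure Neumann): taking v ≡ 1 ∈ V gives 0 = ∫_0^1/3 f dx + (-2) − (1), i.e. ∫_0^1/3 f dx must equal u'(0) − u'(1/3) = 3. Indeed ∫_0^1/3 (x^2 + 242/27) dx = 3, so the data are compatible. The solution is then unique only up to an additive constant (fix it e.g. by requiring ∫_0^1/3 u dx = 0).


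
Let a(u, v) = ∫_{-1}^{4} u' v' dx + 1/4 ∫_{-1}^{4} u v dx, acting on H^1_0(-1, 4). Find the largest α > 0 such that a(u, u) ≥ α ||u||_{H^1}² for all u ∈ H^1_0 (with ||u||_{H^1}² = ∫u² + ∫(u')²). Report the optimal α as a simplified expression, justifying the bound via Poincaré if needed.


α = (25/4 + π^2)/(π^2 + 25)

Coercivity of a(·,·) on H^1_0(-1, 4) means a(u, u) ≥ α ||u||_{H^1}² for every u ∈ H^1_0.
The interval has length L = 5, and Poincaré/coercivity depend only on L. Here a(u, u) = ∫(u')² + (1/4)·∫u².
Here 0 < c = 1/4 < 1. The condition a(u,u) ≥ α||u||_{H^1}² reads (1−α)∫(u')² ≥ (α−c)∫u². Any admissible α is ≤ 1 (rapidly oscillating u have ∫u²/∫(u')² → 0), and α = 1 would force 0 ≥ (1−c)∫u², impossible since c < 1; so 1−α > 0. By the sharp Poincaré inequality on H^1_0 of an interval of length L, ∫(u')² ≥ (π/L)²∫u² with equality for the first sine mode sin(π(x−x₀)/L) (x₀ the left endpoint), so the inequality holds for all u iff (1−α)(π/L)² ≥ α − c, i.e. α ≤ ((π/L)² + c)/((π/L)² + 1) = (1 + c(L/π)²)/(1 + (L/π)²). With (π/L)² = π^2/25 and c = 1/4, the largest admissible constant is α = ((π/L)² + c)/((π/L)² + 1).
Simplifying, α = (25/4 + π^2)/(π^2 + 25).


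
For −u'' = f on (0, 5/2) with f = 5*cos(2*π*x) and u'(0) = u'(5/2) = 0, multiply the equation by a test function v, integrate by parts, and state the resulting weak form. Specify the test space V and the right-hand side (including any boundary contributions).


V = H^1(0, 5/2) (no boundary constraint on v; u is determined up to an additive constant); weak form: ∫_0^5/2 u'v' dx = ∫_0^5/2 (5*cos(2*π*x)) v dx for all v ∈ V.

Multiply both sides by a test function v and integrate from 0 to 5/2:
  ∫_0^5/2 −u''(x) v(x) dx = ∫_0^5/2 f(x) v(x) dx.
Integrate the LHS by parts once:
  ∫_0^5/2 −u'' v dx = −[u'(x) v(x)]_0^5/2 + ∫_0^5/2 u'(x) v'(x) dx.
Thus ∫_0^5/2 u'(x) v'(x) dx = ∫_0^5/2 f(x) v(x) dx + [u'(x) v(x)]_0^5/2.
Choose V so that boundary terms are either known or forced to vanish.
u has homogeneous Neumann: u'(0) = u'(5/2) = 0. So [u' v]_0^5/2 = 0·v(5/2) − 0·v(0) = 0 for any v; take V = H^1(0, 5/2).
Weak formulation: find u (satisfying any essential BC) such that ∫_0^5/2 u'(x) v'(x) dx = ∫_0^5/2 f v dx for all v ∈ V (homogeneous Neumann, so boundary terms vanish).
Substituting f(x) = 5*cos(2*π*x), the right-hand side is ∫_0^5/2 (5*cos(2*π*x)) v dx.
Compatibility check (pure Neumann): taking v ≡ 1 ∈ V gives 0 = ∫_0^5/2 f dx + (0) − (0), i.e. ∫_0^5/2 f dx must equal u'(0) − u'(5/2) = 0. Indeed ∫_0^5/2 (5*cos(2*π*x)) dx = 0, so the data are compatible. The solution is then unique only up to an additive constant (fix it e.g. by requiring ∫_0^5/2 u dx = 0).


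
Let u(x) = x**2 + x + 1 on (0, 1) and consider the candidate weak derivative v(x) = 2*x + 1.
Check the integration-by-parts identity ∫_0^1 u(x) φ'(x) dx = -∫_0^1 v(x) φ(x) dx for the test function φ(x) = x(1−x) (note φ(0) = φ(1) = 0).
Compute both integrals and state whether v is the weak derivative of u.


LHS = -1/3, RHS = -1/3. Yes, v = u' weakly.

u(x) = x**2 + x + 1, classical derivative u'(x) = 2*x + 1.
φ(x) = x(1−x), so φ'(x) = 1 - 2*x.
Note φ(0) = φ(1) = 0, so the boundary term u·φ vanishes.
LHS = ∫_0^1 u(x) φ'(x) dx = ∫_0^1 (-2*x^3 - x^2 - x + 1) dx. Term by term:
  ∫_0^1 -2*x^3 dx = -1/2;  ∫_0^1 -x^2 dx = -1/3;  ∫_0^1 -x dx = -1/2;
  ∫_0^1 1 dx = 1.
Sum: -1/2 − 1/3 − 1/2 + 1 = -1/3.
So LHS = -1/3.
∫_0^1 v(x) φ(x) dx = ∫_0^1 (-2*x^3 + x^2 + x) dx. Term by term:
  ∫_0^1 -2*x^3 dx = -1/2;  ∫_0^1 x^2 dx = 1/3;  ∫_0^1 x dx = 1/2.
Sum: -1/2 + 1/3 + 1/2 = 1/3.
So RHS = -∫_0^1 v(x) φ(x) dx = -1/3.
LHS = RHS, so the identity holds for this test φ.
Moreover u is smooth here and v(x) = u'(x) = 2*x + 1 pointwise, so the identity holds for every test function. Hence v is the weak derivative of u.


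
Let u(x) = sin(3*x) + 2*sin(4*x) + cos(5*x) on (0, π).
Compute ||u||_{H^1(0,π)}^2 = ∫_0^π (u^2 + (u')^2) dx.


||u||_{H^1(0,π)}^2 = -832/9 + 52*π

u'(x) = -5*sin(5*x) + 3*cos(3*x) + 8*cos(4*x).
Expand u² and (u')² and integrate term by term on (0, π), using: for integers n ≥ 1, ∫_0^π sin²(nx) dx = ∫_0^π cos²(nx) dx = π/2; for n ≠ n', ∫_0^π sin(nx)sin(n'x) dx = ∫_0^π cos(nx)cos(n'x) dx = 0; and by product-to-sum, ∫_0^π sin(nx)cos(n'x) dx = ½∫_0^π [sin((n+n')x) + sin((n−n')x)] dx, which is 0 when n+n' is even and 2n/(n²−n'²) when n+n' is odd (it need not vanish on (0, π)).
  u² squared terms: (2)²·∫sin(4x)² dx = 4·π/2 = 2*π;  (1)²·∫cos(5x)² dx = 1·π/2 = π/2;  (1)²·∫sin(3x)² dx = 1·π/2 = π/2.
  u² cross terms: 2·(2)·(1)·∫sin(4x)·cos(5x) dx = 4·(-8/9) = -32/9;  2·(2)·(1)·∫sin(4x)·sin(3x) dx = 4·(0) = 0;  2·(1)·(1)·∫cos(5x)·sin(3x) dx = 2·(0) = 0.
  So ∫_0^π u² dx = 2*π + π/2 + π/2 − 32/9 + 0 + 0 = -32/9 + 3*π.
  (u')² squared terms: (-5)²·∫sin(5x)² dx = 25·π/2 = 25*π/2;  (3)²·∫cos(3x)² dx = 9·π/2 = 9*π/2;  (8)²·∫cos(4x)² dx = 64·π/2 = 32*π.
  (u')² cross terms: 2·(-5)·(3)·∫sin(5x)·cos(3x) dx = -30·(0) = 0;  2·(-5)·(8)·∫sin(5x)·cos(4x) dx = -80·(10/9) = -800/9;  2·(3)·(8)·∫cos(3x)·cos(4x) dx = 48·(0) = 0.
  So ∫_0^π (u')² dx = 25*π/2 + 9*π/2 + 32*π + 0 − 800/9 + 0 = -800/9 + 49*π.
||u||_{H^1}^2 = (-32/9 + 3*π) + (-800/9 + 49*π) = -832/9 + 52*π.


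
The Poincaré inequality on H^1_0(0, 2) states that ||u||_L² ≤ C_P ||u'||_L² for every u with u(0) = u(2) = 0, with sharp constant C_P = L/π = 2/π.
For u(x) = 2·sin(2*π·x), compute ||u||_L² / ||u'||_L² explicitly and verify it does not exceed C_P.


||u||_L² / ||u'||_L² = 1/(2*π) < C_P = 2/π.

u(x) = 2·sin(2*π·x), so u'(x) = 4*π*cos(2*π*x).
Writing u(x) = A·sin(kπx/L) with A = 2 and k = 4, use ∫_0^L sin²(kπx/L) dx = L/2 and ∫_0^L cos²(kπx/L) dx = L/2.
u² = 4·sin²(2*π·x) and (u')² = 16*π^2·cos²(2*π·x), and each of sin², cos² integrates to L/2 = 1 over (0, 2).
∫_0^2 u² dx = 4, so ||u||_L² = 2.
∫_0^2 (u')² dx = 16*π^2, so ||u'||_L² = 4*π.
Ratio ||u||_L² / ||u'||_L² = 1/(2*π).
Sharp Poincaré constant on H^1_0(0, 2) is C_P = L/π = 2/π, achieved by sin(π/2·x).
This is the k = 4 harmonic; the ratio L/(kπ) is strictly less than C_P = L/π, consistent with the sharp inequality ||u||_L² ≤ C_P ||u'||_L².


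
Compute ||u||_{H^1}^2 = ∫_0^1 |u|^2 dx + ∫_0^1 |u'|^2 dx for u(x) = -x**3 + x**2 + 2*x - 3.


||u||_{H^1}^2 = 1717/210

The H^1 norm (squared) on an interval (0, L) is
  ||u||_{H^1}^2 = ∫_0^L u(x)^2 dx + ∫_0^L u'(x)^2 dx.
Compute u'(x) = -3*x**2 + 2*x + 2.
Then u(x)^2 = x**6 - 2*x**5 - 3*x**4 + 10*x**3 - 2*x**2 - 12*x + 9 and u'(x)^2 = 9*x**4 - 12*x**3 - 8*x**2 + 8*x + 4.
Integrate each monomial from 0 to 1 using ∫_0^1 c·x^n dx = c·1^(n+1)/(n+1):
  ∫_0^1 u(x)^2 dx = ∫_0^1 (x^6 - 2*x^5 - 3*x^4 + 10*x^3 - 2*x^2 - 12*x + 9) dx. Term by term:
    ∫_0^1 x^6 dx = 1/7;  ∫_0^1 -2*x^5 dx = -1/3;  ∫_0^1 -3*x^4 dx = -3/5;
    ∫_0^1 10*x^3 dx = 5/2;  ∫_0^1 -2*x^2 dx = -2/3;  ∫_0^1 -12*x dx = -6;
    ∫_0^1 9 dx = 9.
  Sum: 1/7 − 1/3 − 3/5 + 5/2 − 2/3 − 6 + 9 = 283/70.
  ∫_0^1 u'(x)^2 dx = ∫_0^1 (9*x^4 - 12*x^3 - 8*x^2 + 8*x + 4) dx. Term by term:
    ∫_0^1 9*x^4 dx = 9/5;  ∫_0^1 -12*x^3 dx = -3;  ∫_0^1 -8*x^2 dx = -8/3;
    ∫_0^1 8*x dx = 4;  ∫_0^1 4 dx = 4.
  Sum: 9/5 − 3 − 8/3 + 4 + 4 = 62/15.
Adding: ||u||_{H^1}^2 = 283/70 + 62/15 = 1717/210.


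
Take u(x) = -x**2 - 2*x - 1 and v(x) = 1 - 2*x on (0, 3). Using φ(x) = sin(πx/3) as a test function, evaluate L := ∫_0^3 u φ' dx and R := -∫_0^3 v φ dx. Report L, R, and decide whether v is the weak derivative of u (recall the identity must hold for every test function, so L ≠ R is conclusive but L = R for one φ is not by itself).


LHS = 30/π, RHS = 12/π. No, v is not the weak derivative of u.

u(x) = -x**2 - 2*x - 1, classical derivative u'(x) = -2*x - 2.
φ(x) = sin(πx/3), so φ'(x) = π*cos(π*x/3)/3.
Note φ(0) = φ(3) = 0, so the boundary term u·φ vanishes.
LHS = ∫_0^3 u(x) φ'(x) dx = ∫_0^3 (-π*x^2*cos(π*x/3)/3 - 2*π*x*cos(π*x/3)/3 - π*cos(π*x/3)/3) dx. Term by term:
  ∫_0^3 -π*cos(π*x/3)/3 dx = 0;  ∫_0^3 -2*π*x*cos(π*x/3)/3 dx = 12/π;  ∫_0^3 -π*x^2*cos(π*x/3)/3 dx = 18/π.
Sum: 0 + 12/π + 18/π = 30/π.
So LHS = 30/π.
∫_0^3 v(x) φ(x) dx = ∫_0^3 (-2*x*sin(π*x/3) + sin(π*x/3)) dx. Term by term:
  ∫_0^3 -2*x*sin(π*x/3) dx = -18/π;  ∫_0^3 sin(π*x/3) dx = 6/π.
Sum: -18/π + 6/π = -12/π.
So RHS = -∫_0^3 v(x) φ(x) dx = 12/π.
LHS − RHS = 18/π ≠ 0, so the identity fails.
(For a valid weak derivative the identity must hold for EVERY test function, in particular this one. The failure shows v is NOT the weak derivative of u.)
Correct weak derivative would be u'(x) = -2*x - 2.


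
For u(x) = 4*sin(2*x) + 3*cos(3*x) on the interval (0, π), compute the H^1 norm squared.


||u||_{H^1(0,π)}^2 = -192 + 85*π

u'(x) = -9*sin(3*x) + 8*cos(2*x).
Expand u² and (u')² and integrate term by term on (0, π), using: for integers n ≥ 1, ∫_0^π sin²(nx) dx = ∫_0^π cos²(nx) dx = π/2; for n ≠ n', ∫_0^π sin(nx)sin(n'x) dx = ∫_0^π cos(nx)cos(n'x) dx = 0; and by product-to-sum, ∫_0^π sin(nx)cos(n'x) dx = ½∫_0^π [sin((n+n')x) + sin((n−n')x)] dx, which is 0 when n+n' is even and 2n/(n²−n'²) when n+n' is odd (it need not vanish on (0, π)).
  u² squared terms: (3)²·∫cos(3x)² dx = 9·π/2 = 9*π/2;  (4)²·∫sin(2x)² dx = 16·π/2 = 8*π.
  u² cross terms: 2·(3)·(4)·∫cos(3x)·sin(2x) dx = 24·(-4/5) = -96/5.
  So ∫_0^π u² dx = 9*π/2 + 8*π − 96/5 = -96/5 + 25*π/2.
  (u')² squared terms: (-9)²·∫sin(3x)² dx = 81·π/2 = 81*π/2;  (8)²·∫cos(2x)² dx = 64·π/2 = 32*π.
  (u')² cross terms: 2·(-9)·(8)·∫sin(3x)·cos(2x) dx = -144·(6/5) = -864/5.
  So ∫_0^π (u')² dx = 81*π/2 + 32*π − 864/5 = -864/5 + 145*π/2.
||u||_{H^1}^2 = (-96/5 + 25*π/2) + (-864/5 + 145*π/2) = -192 + 85*π.


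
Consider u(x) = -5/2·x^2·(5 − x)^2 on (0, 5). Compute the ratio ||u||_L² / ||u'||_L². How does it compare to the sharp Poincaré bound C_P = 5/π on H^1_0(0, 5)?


||u||_L² / ||u'||_L² = 5*sqrt(3)/6 < C_P = 5/π.

u(x) = -5/2·x^2·(5 − x)^2, so u'(x) = 5*x*(x*(5 - x) - (x - 5)^2).
u(x) = -5/2·x^2·(5 − x)^2 vanishes at x = 0 and x = 5, so u ∈ H^1_0(0, 5). Differentiate via the product rule and integrate the resulting polynomials term by term.
  ∫_0^5 u² dx = ∫_0^5 (25*x^8/4 - 125*x^7 + 1875*x^6/2 - 3125*x^5 + 15625*x^4/4) dx. Term by term:
    ∫_0^5 25*x^8/4 dx = 48828125/36;  ∫_0^5 -125*x^7 dx = -48828125/8;  ∫_0^5 1875*x^6/2 dx = 146484375/14;
    ∫_0^5 -3125*x^5 dx = -48828125/6;  ∫_0^5 15625*x^4/4 dx = 9765625/4.
  Sum: 48828125/36 − 48828125/8 + 146484375/14 − 48828125/6 + 9765625/4 = 9765625/504.
  ∫_0^5 (u')² dx = ∫_0^5 (100*x^6 - 1500*x^5 + 8125*x^4 - 18750*x^3 + 15625*x^2) dx. Term by term:
    ∫_0^5 100*x^6 dx = 7812500/7;  ∫_0^5 -1500*x^5 dx = -3906250;  ∫_0^5 8125*x^4 dx = 5078125;
    ∫_0^5 -18750*x^3 dx = -5859375/2;  ∫_0^5 15625*x^2 dx = 1953125/3.
  Sum: 7812500/7 − 3906250 + 5078125 − 5859375/2 + 1953125/3 = 390625/42.
∫_0^5 u² dx = 9765625/504, so ||u||_L² = 3125*sqrt(14)/84.
∫_0^5 (u')² dx = 390625/42, so ||u'||_L² = 625*sqrt(42)/42.
Ratio ||u||_L² / ||u'||_L² = 5*sqrt(3)/6.
Sharp Poincaré constant on H^1_0(0, 5) is C_P = L/π = 5/π, achieved by sin(π/5·x).
A polynomial bump cannot attain the sharp Poincaré constant (only the first sine eigenfunction does), so the ratio is strictly less than C_P, consistent with ||u||_L² ≤ C_P ||u'||_L².


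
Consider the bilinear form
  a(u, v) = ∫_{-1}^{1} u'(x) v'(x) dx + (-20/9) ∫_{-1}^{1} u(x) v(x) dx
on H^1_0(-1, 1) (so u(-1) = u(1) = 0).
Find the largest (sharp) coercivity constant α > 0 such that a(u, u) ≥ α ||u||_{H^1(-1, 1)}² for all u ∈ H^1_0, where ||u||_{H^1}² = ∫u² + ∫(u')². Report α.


α = (-80/9 + π^2)/(4 + π^2)

Coercivity of a(·,·) on H^1_0(-1, 1) means a(u, u) ≥ α ||u||_{H^1}² for every u ∈ H^1_0.
The interval has length L = 2, and Poincaré/coercivity depend only on L. Here a(u, u) = ∫(u')² + (-20/9)·∫u².
Here c = -20/9 < 0 with |c| < (π/L)² = π^2/4, so coercivity still holds. The condition a(u,u) ≥ α||u||_{H^1}² reads (1−α)∫(u')² ≥ (α−c)∫u². Any admissible α is ≤ 1 (rapidly oscillating u have ∫u²/∫(u')² → 0), and α = 1 would force 0 ≥ (1−c)∫u², impossible since c < 1; so 1−α > 0. By the sharp Poincaré inequality on H^1_0 of an interval of length L, ∫(u')² ≥ (π/L)²∫u² with equality for the first sine mode sin(π(x−x₀)/L) (x₀ the left endpoint), so the inequality holds for all u iff (1−α)(π/L)² ≥ α − c, i.e. α ≤ ((π/L)² + c)/((π/L)² + 1) = (1 + c(L/π)²)/(1 + (L/π)²). (Direct route, valid since c ≤ 0: Poincaré gives c∫u² ≥ c(L/π)²∫(u')², so a(u,u) ≥ (1 + c(L/π)²)∫(u')², while ||u||_{H^1}² ≤ (1 + (L/π)²)∫(u')²; dividing yields the same α.) With (π/L)² = π^2/4 and c = -20/9, the largest admissible constant is α = ((π/L)² + c)/((π/L)² + 1).
Simplifying, α = (-80/9 + π^2)/(4 + π^2).


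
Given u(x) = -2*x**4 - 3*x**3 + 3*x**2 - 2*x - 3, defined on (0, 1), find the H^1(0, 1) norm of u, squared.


||u||_{H^1}^2 = 14309/315

The H^1 norm (squared) on an interval (0, L) is
  ||u||_{H^1}^2 = ∫_0^L u(x)^2 dx + ∫_0^L u'(x)^2 dx.
Compute u'(x) = -8*x**3 - 9*x**2 + 6*x - 2.
Then u(x)^2 = 4*x**8 + 12*x**7 - 3*x**6 - 10*x**5 + 33*x**4 + 6*x**3 - 14*x**2 + 12*x + 9 and u'(x)^2 = 64*x**6 + 144*x**5 - 15*x**4 - 76*x**3 + 72*x**2 - 24*x + 4.
Integrate each monomial from 0 to 1 using ∫_0^1 c·x^n dx = c·1^(n+1)/(n+1):
  ∫_0^1 u(x)^2 dx = ∫_0^1 (4*x^8 + 12*x^7 - 3*x^6 - 10*x^5 + 33*x^4 + 6*x^3 - 14*x^2 + 12*x + 9) dx. Term by term:
    ∫_0^1 4*x^8 dx = 4/9;  ∫_0^1 12*x^7 dx = 3/2;  ∫_0^1 -3*x^6 dx = -3/7;
    ∫_0^1 -10*x^5 dx = -5/3;  ∫_0^1 33*x^4 dx = 33/5;  ∫_0^1 6*x^3 dx = 3/2;
    ∫_0^1 -14*x^2 dx = -14/3;  ∫_0^1 12*x dx = 6;  ∫_0^1 9 dx = 9.
  Sum: 4/9 + 3/2 − 3/7 − 5/3 + 33/5 + 3/2 − 14/3 + 6 + 9 = 5759/315.
  ∫_0^1 u'(x)^2 dx = ∫_0^1 (64*x^6 + 144*x^5 - 15*x^4 - 76*x^3 + 72*x^2 - 24*x + 4) dx. Term by term:
    ∫_0^1 64*x^6 dx = 64/7;  ∫_0^1 144*x^5 dx = 24;  ∫_0^1 -15*x^4 dx = -3;
    ∫_0^1 -76*x^3 dx = -19;  ∫_0^1 72*x^2 dx = 24;  ∫_0^1 -24*x dx = -12;
    ∫_0^1 4 dx = 4.
  Sum: 64/7 + 24 − 3 − 19 + 24 − 12 + 4 = 190/7.
Adding: ||u||_{H^1}^2 = 5759/315 + 190/7 = 14309/315.
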